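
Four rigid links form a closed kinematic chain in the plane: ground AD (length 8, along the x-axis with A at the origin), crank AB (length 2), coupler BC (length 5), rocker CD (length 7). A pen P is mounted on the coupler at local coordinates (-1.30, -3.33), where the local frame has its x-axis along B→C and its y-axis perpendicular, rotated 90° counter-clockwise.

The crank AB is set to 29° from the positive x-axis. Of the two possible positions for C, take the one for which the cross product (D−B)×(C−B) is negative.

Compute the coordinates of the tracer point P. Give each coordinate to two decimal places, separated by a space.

-1.70 1.92

A=(0,0), D=(8.00,0)
B = A + 2.00·(cos29°, sin29°) = (1.7492, 0.9696)
|BD| = 6.3255
circle(B,5.00) ∩ circle(D,7.00): a=1.2657, h=4.8372
  candidates: C₊=(3.7414,5.5556) cross=30.597; C₋=(2.2585,-4.0044) cross=-30.597
  mode - wants cross < 0 → take C=(2.2585,-4.0044) (cross=-30.597)
ex = (C−B)/|BC| = (0.1018,-0.9948); ey = (0.9948,0.1018)
P = B + -1.30·ex + -3.33·ey = (-1.6958,1.9237)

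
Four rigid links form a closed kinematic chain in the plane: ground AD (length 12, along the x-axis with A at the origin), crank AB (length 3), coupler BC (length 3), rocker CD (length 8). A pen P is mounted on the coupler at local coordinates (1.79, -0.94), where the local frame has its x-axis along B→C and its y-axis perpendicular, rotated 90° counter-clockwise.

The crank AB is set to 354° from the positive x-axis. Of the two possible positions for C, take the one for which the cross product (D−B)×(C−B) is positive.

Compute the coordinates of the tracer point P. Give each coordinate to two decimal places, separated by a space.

A=(0,0), D=(12.00,0)
B = A + 3.00·(cos354°, sin354°) = (2.9836, -0.3136)
|BD| = 9.0219
circle(B,3.00) ∩ circle(D,8.00): a=1.4628, h=2.6192
  candidates: C₊=(4.3544,2.3549) cross=23.630; C₋=(4.5365,-2.8804) cross=-23.630
  mode + wants cross > 0 → take C=(4.3544,2.3549) (cross=23.630)
ex = (C−B)/|BC| = (0.4570,0.8895); ey = (-0.8895,0.4570)
P = B + 1.79·ex + -0.94·ey = (4.6376,0.8491)

4.64 0.85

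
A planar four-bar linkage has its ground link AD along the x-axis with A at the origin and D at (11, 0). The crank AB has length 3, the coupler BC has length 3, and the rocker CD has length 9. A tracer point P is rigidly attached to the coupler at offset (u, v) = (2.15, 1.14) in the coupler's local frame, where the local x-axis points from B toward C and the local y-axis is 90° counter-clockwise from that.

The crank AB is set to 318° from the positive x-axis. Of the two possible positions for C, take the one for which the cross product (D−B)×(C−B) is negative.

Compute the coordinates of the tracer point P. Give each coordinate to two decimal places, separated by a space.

A=(0,0), D=(11.00,0)
B = A + 3.00·(cos318°, sin318°) = (2.2294, -2.0074)
|BD| = 8.9974
circle(B,3.00) ∩ circle(D,9.00): a=0.4975, h=2.9585
  candidates: C₊=(2.0543,0.9875) cross=26.618; C₋=(3.3745,-4.7803) cross=-26.618
  mode - wants cross < 0 → take C=(3.3745,-4.7803) (cross=-26.618)
ex = (C−B)/|BC| = (0.3817,-0.9243); ey = (0.9243,0.3817)
P = B + 2.15·ex + 1.14·ey = (4.1037,-3.5595)

4.10 -3.56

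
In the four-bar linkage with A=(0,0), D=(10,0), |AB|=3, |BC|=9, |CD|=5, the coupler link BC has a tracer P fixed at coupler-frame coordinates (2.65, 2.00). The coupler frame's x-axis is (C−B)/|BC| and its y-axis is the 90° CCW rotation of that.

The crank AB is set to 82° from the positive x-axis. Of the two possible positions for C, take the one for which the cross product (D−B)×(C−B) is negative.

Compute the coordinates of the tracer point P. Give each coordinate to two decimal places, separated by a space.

3.69 2.39

A=(0,0), D=(10.00,0)
B = A + 3.00·(cos82°, sin82°) = (0.4175, 2.9708)
|BD| = 10.0324
circle(B,9.00) ∩ circle(D,5.00): a=7.8072, h=4.4775
  candidates: C₊=(9.2004,4.9357) cross=44.920; C₋=(6.5487,-3.6178) cross=-44.920
  mode - wants cross < 0 → take C=(6.5487,-3.6178) (cross=-44.920)
ex = (C−B)/|BC| = (0.6812,-0.7321); ey = (0.7321,0.6812)
P = B + 2.65·ex + 2.00·ey = (3.6869,2.3933)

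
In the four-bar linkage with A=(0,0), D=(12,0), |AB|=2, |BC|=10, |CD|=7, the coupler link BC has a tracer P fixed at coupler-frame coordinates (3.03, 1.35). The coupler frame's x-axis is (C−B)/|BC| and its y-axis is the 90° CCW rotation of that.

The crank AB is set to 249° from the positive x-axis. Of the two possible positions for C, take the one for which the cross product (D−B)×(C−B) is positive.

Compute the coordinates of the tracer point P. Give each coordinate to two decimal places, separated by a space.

0.68 1.14

A=(0,0), D=(12.00,0)
B = A + 2.00·(cos249°, sin249°) = (-0.7167, -1.8672)
|BD| = 12.8531
circle(B,10.00) ∩ circle(D,7.00): a=8.4105, h=5.4096
  candidates: C₊=(6.8187,4.7068) cross=69.530; C₋=(8.3904,-5.9976) cross=-69.530
  mode + wants cross > 0 → take C=(6.8187,4.7068) (cross=69.530)
ex = (C−B)/|BC| = (0.7535,0.6574); ey = (-0.6574,0.7535)
P = B + 3.03·ex + 1.35·ey = (0.6790,1.1420)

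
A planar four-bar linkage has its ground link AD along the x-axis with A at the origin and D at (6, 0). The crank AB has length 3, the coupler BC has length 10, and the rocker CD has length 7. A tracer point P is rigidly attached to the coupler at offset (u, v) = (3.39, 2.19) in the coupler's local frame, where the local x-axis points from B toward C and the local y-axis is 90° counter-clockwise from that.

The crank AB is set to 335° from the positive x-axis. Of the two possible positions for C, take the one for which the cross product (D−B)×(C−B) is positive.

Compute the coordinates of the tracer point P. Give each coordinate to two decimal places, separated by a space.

A=(0,0), D=(6.00,0)
B = A + 3.00·(cos335°, sin335°) = (2.7189, -1.2679)
|BD| = 3.5175
circle(B,10.00) ∩ circle(D,7.00): a=9.0082, h=4.3419
  candidates: C₊=(9.5566,6.0291) cross=15.273; C₋=(12.6866,-2.0710) cross=-15.273
  mode + wants cross > 0 → take C=(9.5566,6.0291) (cross=15.273)
ex = (C−B)/|BC| = (0.6838,0.7297); ey = (-0.7297,0.6838)
P = B + 3.39·ex + 2.19·ey = (3.4388,2.7033)

3.44 2.70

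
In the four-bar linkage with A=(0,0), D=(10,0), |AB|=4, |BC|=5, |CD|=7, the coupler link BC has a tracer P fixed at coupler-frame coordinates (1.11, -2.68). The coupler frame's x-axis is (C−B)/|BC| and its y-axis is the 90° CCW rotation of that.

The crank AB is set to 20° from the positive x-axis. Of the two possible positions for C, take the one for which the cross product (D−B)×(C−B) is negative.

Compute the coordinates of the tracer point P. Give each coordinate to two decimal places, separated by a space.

A=(0,0), D=(10.00,0)
B = A + 4.00·(cos20°, sin20°) = (3.7588, 1.3681)
|BD| = 6.3894
circle(B,5.00) ∩ circle(D,7.00): a=1.3166, h=4.8235
  candidates: C₊=(6.0776,5.7979) cross=30.820; C₋=(4.0120,-3.6255) cross=-30.820
  mode - wants cross < 0 → take C=(4.0120,-3.6255) (cross=-30.820)
ex = (C−B)/|BC| = (0.0507,-0.9987); ey = (0.9987,0.0507)
P = B + 1.11·ex + -2.68·ey = (1.1384,0.1238)

1.14 0.12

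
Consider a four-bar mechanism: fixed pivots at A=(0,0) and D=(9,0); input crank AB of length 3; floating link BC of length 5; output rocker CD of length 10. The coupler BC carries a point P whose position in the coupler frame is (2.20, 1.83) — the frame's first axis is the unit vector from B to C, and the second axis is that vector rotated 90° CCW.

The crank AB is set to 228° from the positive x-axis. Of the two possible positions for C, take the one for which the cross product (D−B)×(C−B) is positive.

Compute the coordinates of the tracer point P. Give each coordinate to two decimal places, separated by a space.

-3.18 0.38

A=(0,0), D=(9.00,0)
B = A + 3.00·(cos228°, sin228°) = (-2.0074, -2.2294)
|BD| = 11.2309
circle(B,5.00) ∩ circle(D,10.00): a=2.2764, h=4.4517
  candidates: C₊=(-0.6600,2.5856) cross=49.997; C₋=(1.1075,-6.1407) cross=-49.997
  mode + wants cross > 0 → take C=(-0.6600,2.5856) (cross=49.997)
ex = (C−B)/|BC| = (0.2695,0.9630); ey = (-0.9630,0.2695)
P = B + 2.20·ex + 1.83·ey = (-3.1768,0.3823)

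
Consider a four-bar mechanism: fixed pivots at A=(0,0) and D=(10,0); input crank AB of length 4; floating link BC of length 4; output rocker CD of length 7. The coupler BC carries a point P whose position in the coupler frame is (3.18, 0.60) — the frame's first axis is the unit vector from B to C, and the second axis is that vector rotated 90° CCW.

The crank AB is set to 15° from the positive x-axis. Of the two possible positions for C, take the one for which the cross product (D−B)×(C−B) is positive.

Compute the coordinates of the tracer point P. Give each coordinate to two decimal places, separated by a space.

A=(0,0), D=(10.00,0)
B = A + 4.00·(cos15°, sin15°) = (3.8637, 1.0353)
|BD| = 6.2230
circle(B,4.00) ∩ circle(D,7.00): a=0.4601, h=3.9735
  candidates: C₊=(4.9784,4.8768) cross=24.727; C₋=(3.6563,-2.9593) cross=-24.727
  mode + wants cross > 0 → take C=(4.9784,4.8768) (cross=24.727)
ex = (C−B)/|BC| = (0.2787,0.9604); ey = (-0.9604,0.2787)
P = B + 3.18·ex + 0.60·ey = (4.1736,4.2565)

4.17 4.26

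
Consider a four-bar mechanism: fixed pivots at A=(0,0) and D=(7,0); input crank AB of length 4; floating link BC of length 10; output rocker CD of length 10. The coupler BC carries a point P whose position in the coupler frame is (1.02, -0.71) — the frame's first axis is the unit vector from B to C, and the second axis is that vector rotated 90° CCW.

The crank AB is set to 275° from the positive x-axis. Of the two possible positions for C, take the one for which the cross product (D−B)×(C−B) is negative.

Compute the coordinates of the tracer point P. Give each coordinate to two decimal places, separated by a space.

A=(0,0), D=(7.00,0)
B = A + 4.00·(cos275°, sin275°) = (0.3486, -3.9848)
|BD| = 7.7537
circle(B,10.00) ∩ circle(D,10.00): a=3.8768, h=9.2179
  candidates: C₊=(-1.0630,5.9151) cross=71.473; C₋=(8.4116,-9.8999) cross=-71.473
  mode - wants cross < 0 → take C=(8.4116,-9.8999) (cross=-71.473)
ex = (C−B)/|BC| = (0.8063,-0.5915); ey = (0.5915,0.8063)
P = B + 1.02·ex + -0.71·ey = (0.7511,-5.1606)

0.75 -5.16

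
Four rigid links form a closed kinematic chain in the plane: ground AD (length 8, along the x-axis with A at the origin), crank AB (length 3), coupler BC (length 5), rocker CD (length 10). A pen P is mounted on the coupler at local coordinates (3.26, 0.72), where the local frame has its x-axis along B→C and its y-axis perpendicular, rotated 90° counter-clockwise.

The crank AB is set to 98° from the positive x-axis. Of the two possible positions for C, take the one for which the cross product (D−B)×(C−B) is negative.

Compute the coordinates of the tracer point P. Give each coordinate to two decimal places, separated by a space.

-0.65 -0.36

A=(0,0), D=(8.00,0)
B = A + 3.00·(cos98°, sin98°) = (-0.4175, 2.9708)
|BD| = 8.9264
circle(B,5.00) ∩ circle(D,10.00): a=0.2622, h=4.9931
  candidates: C₊=(1.4915,7.5920) cross=44.571; C₋=(-1.8321,-1.8249) cross=-44.571
  mode - wants cross < 0 → take C=(-1.8321,-1.8249) (cross=-44.571)
ex = (C−B)/|BC| = (-0.2829,-0.9591); ey = (0.9591,-0.2829)
P = B + 3.26·ex + 0.72·ey = (-0.6492,-0.3597)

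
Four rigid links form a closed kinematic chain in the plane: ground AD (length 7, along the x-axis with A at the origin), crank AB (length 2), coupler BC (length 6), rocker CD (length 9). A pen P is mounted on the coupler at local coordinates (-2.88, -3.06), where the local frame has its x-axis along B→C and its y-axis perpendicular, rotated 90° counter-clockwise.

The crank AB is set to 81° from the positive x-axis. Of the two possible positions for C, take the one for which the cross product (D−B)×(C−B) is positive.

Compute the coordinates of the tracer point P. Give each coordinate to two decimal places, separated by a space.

2.27 -1.74

A=(0,0), D=(7.00,0)
B = A + 2.00·(cos81°, sin81°) = (0.3129, 1.9754)
|BD| = 6.9728
circle(B,6.00) ∩ circle(D,9.00): a=0.2596, h=5.9944
  candidates: C₊=(2.2600,7.6506) cross=41.798; C₋=(-1.1364,-3.8470) cross=-41.798
  mode + wants cross > 0 → take C=(2.2600,7.6506) (cross=41.798)
ex = (C−B)/|BC| = (0.3245,0.9459); ey = (-0.9459,0.3245)
P = B + -2.88·ex + -3.06·ey = (2.2726,-1.7418)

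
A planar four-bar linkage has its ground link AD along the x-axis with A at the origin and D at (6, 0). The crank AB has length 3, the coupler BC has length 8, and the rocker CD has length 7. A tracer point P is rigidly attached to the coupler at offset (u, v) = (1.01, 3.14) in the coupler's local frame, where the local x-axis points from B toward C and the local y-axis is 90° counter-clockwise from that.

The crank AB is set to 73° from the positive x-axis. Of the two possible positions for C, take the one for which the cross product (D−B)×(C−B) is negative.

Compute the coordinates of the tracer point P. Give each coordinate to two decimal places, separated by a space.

A=(0,0), D=(6.00,0)
B = A + 3.00·(cos73°, sin73°) = (0.8771, 2.8689)
|BD| = 5.8715
circle(B,8.00) ∩ circle(D,7.00): a=4.2131, h=6.8007
  candidates: C₊=(7.8760,6.7439) cross=39.930; C₋=(1.2301,-5.1233) cross=-39.930
  mode - wants cross < 0 → take C=(1.2301,-5.1233) (cross=-39.930)
ex = (C−B)/|BC| = (0.0441,-0.9990); ey = (0.9990,0.0441)
P = B + 1.01·ex + 3.14·ey = (4.0586,1.9984)

4.06 2.00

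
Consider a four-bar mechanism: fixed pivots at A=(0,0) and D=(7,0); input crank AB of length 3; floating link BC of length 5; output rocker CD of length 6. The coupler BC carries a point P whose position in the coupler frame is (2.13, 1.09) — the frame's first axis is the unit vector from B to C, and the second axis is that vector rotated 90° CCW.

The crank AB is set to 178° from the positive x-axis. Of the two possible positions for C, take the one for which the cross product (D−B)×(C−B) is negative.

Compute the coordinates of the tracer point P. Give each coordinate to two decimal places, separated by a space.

-0.61 0.08

A=(0,0), D=(7.00,0)
B = A + 3.00·(cos178°, sin178°) = (-2.9982, 0.1047)
|BD| = 9.9987
circle(B,5.00) ∩ circle(D,6.00): a=4.4493, h=2.2812
  candidates: C₊=(1.4748,2.3392) cross=22.809; C₋=(1.4270,-2.2230) cross=-22.809
  mode - wants cross < 0 → take C=(1.4270,-2.2230) (cross=-22.809)
ex = (C−B)/|BC| = (0.8850,-0.4655); ey = (0.4655,0.8850)
P = B + 2.13·ex + 1.09·ey = (-0.6056,0.0778)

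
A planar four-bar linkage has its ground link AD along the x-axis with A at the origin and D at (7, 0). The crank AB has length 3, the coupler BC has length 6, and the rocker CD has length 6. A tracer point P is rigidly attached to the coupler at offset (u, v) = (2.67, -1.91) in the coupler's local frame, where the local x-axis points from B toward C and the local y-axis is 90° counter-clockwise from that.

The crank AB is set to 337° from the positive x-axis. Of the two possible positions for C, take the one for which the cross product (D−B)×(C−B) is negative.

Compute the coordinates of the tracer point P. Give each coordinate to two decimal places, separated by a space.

A=(0,0), D=(7.00,0)
B = A + 3.00·(cos337°, sin337°) = (2.7615, -1.1722)
|BD| = 4.3976
circle(B,6.00) ∩ circle(D,6.00): a=2.1988, h=5.5826
  candidates: C₊=(3.3927,4.7945) cross=24.550; C₋=(6.3688,-5.9667) cross=-24.550
  mode - wants cross < 0 → take C=(6.3688,-5.9667) (cross=-24.550)
ex = (C−B)/|BC| = (0.6012,-0.7991); ey = (0.7991,0.6012)
P = B + 2.67·ex + -1.91·ey = (2.8405,-4.4541)

2.84 -4.45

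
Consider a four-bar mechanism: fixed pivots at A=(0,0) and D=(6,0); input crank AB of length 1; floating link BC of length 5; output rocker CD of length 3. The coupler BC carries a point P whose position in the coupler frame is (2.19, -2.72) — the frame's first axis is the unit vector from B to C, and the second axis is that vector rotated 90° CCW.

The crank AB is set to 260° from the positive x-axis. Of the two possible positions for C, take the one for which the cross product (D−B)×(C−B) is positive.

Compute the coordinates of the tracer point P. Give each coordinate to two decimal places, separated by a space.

3.22 -1.82

A=(0,0), D=(6.00,0)
B = A + 1.00·(cos260°, sin260°) = (-0.1736, -0.9848)
|BD| = 6.2517
circle(B,5.00) ∩ circle(D,3.00): a=4.4055, h=2.3646
  candidates: C₊=(3.8044,2.0443) cross=14.783; C₋=(4.5493,-2.6259) cross=-14.783
  mode + wants cross > 0 → take C=(3.8044,2.0443) (cross=14.783)
ex = (C−B)/|BC| = (0.7956,0.6058); ey = (-0.6058,0.7956)
P = B + 2.19·ex + -2.72·ey = (3.2166,-1.8221)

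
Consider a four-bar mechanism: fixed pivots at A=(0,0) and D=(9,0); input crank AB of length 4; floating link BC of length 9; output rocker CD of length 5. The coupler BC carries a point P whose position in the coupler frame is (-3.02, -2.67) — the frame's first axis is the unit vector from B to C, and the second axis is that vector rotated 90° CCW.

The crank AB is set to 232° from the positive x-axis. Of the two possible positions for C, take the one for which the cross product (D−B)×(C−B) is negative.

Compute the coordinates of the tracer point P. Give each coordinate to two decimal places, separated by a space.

-5.80 -5.41

A=(0,0), D=(9.00,0)
B = A + 4.00·(cos232°, sin232°) = (-2.4626, -3.1520)
|BD| = 11.8881
circle(B,9.00) ∩ circle(D,5.00): a=8.2994, h=3.4815
  candidates: C₊=(4.6166,2.4053) cross=41.388; C₋=(6.4628,-4.3084) cross=-41.388
  mode - wants cross < 0 → take C=(6.4628,-4.3084) (cross=-41.388)
ex = (C−B)/|BC| = (0.9917,-0.1285); ey = (0.1285,0.9917)
P = B + -3.02·ex + -2.67·ey = (-5.8007,-5.4119)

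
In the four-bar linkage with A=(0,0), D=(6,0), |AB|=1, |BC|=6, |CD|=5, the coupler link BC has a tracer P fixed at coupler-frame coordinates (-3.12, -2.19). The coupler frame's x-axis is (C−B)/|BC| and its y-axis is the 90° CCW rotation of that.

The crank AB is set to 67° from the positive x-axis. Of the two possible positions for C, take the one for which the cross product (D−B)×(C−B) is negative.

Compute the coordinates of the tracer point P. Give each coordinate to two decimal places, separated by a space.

-3.07 2.52

A=(0,0), D=(6.00,0)
B = A + 1.00·(cos67°, sin67°) = (0.3907, 0.9205)
|BD| = 5.6843
circle(B,6.00) ∩ circle(D,5.00): a=3.8097, h=4.6353
  candidates: C₊=(4.9008,4.8777) cross=26.348; C₋=(3.3995,-4.2706) cross=-26.348
  mode - wants cross < 0 → take C=(3.3995,-4.2706) (cross=-26.348)
ex = (C−B)/|BC| = (0.5015,-0.8652); ey = (0.8652,0.5015)
P = B + -3.12·ex + -2.19·ey = (-3.0686,2.5216)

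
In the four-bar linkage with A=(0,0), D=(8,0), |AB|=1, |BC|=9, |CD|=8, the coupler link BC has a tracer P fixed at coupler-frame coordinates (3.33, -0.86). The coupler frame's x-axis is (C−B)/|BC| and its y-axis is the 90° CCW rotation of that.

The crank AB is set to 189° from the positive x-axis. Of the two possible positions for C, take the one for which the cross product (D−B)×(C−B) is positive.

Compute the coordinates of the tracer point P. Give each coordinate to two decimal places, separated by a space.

1.67 2.02

A=(0,0), D=(8.00,0)
B = A + 1.00·(cos189°, sin189°) = (-0.9877, -0.1564)
|BD| = 8.9890
circle(B,9.00) ∩ circle(D,8.00): a=5.4401, h=7.1697
  candidates: C₊=(4.3268,7.1069) cross=64.449; C₋=(4.5764,-7.2304) cross=-64.449
  mode + wants cross > 0 → take C=(4.3268,7.1069) (cross=64.449)
ex = (C−B)/|BC| = (0.5905,0.8070); ey = (-0.8070,0.5905)
P = B + 3.33·ex + -0.86·ey = (1.6727,2.0232)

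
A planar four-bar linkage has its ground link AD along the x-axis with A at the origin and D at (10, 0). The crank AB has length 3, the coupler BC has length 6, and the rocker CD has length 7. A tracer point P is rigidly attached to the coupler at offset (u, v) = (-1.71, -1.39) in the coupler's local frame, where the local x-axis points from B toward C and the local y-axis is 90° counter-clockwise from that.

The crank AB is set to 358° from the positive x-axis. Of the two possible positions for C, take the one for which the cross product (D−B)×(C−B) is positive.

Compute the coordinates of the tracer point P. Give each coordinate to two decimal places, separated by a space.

A=(0,0), D=(10.00,0)
B = A + 3.00·(cos358°, sin358°) = (2.9982, -0.1047)
|BD| = 7.0026
circle(B,6.00) ∩ circle(D,7.00): a=2.5731, h=5.4203
  candidates: C₊=(5.4899,5.3534) cross=37.956; C₋=(5.6520,-5.4859) cross=-37.956
  mode + wants cross > 0 → take C=(5.4899,5.3534) (cross=37.956)
ex = (C−B)/|BC| = (0.4153,0.9097); ey = (-0.9097,0.4153)
P = B + -1.71·ex + -1.39·ey = (3.5525,-2.2375)

3.55 -2.24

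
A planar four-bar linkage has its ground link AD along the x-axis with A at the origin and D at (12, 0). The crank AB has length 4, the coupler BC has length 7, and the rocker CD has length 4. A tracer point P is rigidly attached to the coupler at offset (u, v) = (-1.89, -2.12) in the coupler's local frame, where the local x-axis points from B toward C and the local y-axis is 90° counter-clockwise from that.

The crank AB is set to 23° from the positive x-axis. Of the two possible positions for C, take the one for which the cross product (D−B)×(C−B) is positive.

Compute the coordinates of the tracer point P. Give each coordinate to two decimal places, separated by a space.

2.51 -1.02

A=(0,0), D=(12.00,0)
B = A + 4.00·(cos23°, sin23°) = (3.6820, 1.5629)
|BD| = 8.4635
circle(B,7.00) ∩ circle(D,4.00): a=6.1813, h=3.2850
  candidates: C₊=(10.3637,3.6500) cross=27.803; C₋=(9.1504,-2.8071) cross=-27.803
  mode + wants cross > 0 → take C=(10.3637,3.6500) (cross=27.803)
ex = (C−B)/|BC| = (0.9545,0.2982); ey = (-0.2982,0.9545)
P = B + -1.89·ex + -2.12·ey = (2.5101,-1.0242)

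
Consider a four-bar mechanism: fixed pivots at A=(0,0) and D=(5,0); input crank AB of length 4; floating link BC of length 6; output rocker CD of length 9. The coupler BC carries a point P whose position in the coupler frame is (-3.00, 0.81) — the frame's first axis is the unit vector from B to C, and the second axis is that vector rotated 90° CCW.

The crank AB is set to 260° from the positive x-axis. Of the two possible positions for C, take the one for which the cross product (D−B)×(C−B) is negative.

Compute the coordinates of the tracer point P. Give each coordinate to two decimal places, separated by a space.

-1.84 -1.05

A=(0,0), D=(5.00,0)
B = A + 4.00·(cos260°, sin260°) = (-0.6946, -3.9392)
|BD| = 6.9243
circle(B,6.00) ∩ circle(D,9.00): a=0.2127, h=5.9962
  candidates: C₊=(-3.9309,1.1131) cross=41.520; C₋=(2.8916,-8.7496) cross=-41.520
  mode - wants cross < 0 → take C=(2.8916,-8.7496) (cross=-41.520)
ex = (C−B)/|BC| = (0.5977,-0.8017); ey = (0.8017,0.5977)
P = B + -3.00·ex + 0.81·ey = (-1.8383,-1.0499)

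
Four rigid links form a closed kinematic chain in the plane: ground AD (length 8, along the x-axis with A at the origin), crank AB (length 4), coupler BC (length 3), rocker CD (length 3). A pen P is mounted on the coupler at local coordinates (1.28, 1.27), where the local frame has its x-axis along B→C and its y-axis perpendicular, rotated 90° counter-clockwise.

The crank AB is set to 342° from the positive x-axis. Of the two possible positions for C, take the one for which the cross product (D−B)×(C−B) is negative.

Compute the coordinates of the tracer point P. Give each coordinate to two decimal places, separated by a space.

A=(0,0), D=(8.00,0)
B = A + 4.00·(cos342°, sin342°) = (3.8042, -1.2361)
|BD| = 4.3741
circle(B,3.00) ∩ circle(D,3.00): a=2.1870, h=2.0535
  candidates: C₊=(5.3218,1.3518) cross=8.982; C₋=(6.4824,-2.5878) cross=-8.982
  mode - wants cross < 0 → take C=(6.4824,-2.5878) (cross=-8.982)
ex = (C−B)/|BC| = (0.8927,-0.4506); ey = (0.4506,0.8927)
P = B + 1.28·ex + 1.27·ey = (5.5192,-0.6791)

5.52 -0.68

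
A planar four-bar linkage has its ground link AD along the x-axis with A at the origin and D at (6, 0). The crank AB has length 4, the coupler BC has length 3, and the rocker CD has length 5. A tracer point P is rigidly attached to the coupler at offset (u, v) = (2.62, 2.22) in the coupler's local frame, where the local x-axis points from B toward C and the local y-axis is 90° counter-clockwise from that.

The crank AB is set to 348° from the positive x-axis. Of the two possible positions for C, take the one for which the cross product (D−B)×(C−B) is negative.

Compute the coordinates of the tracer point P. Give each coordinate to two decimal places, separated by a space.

4.37 -4.23

A=(0,0), D=(6.00,0)
B = A + 4.00·(cos348°, sin348°) = (3.9126, -0.8316)
|BD| = 2.2470
circle(B,3.00) ∩ circle(D,5.00): a=-2.4368, h=1.7498
  candidates: C₊=(1.0012,-0.1080) cross=3.932; C₋=(2.2964,-3.3591) cross=-3.932
  mode - wants cross < 0 → take C=(2.2964,-3.3591) (cross=-3.932)
ex = (C−B)/|BC| = (-0.5387,-0.8425); ey = (0.8425,-0.5387)
P = B + 2.62·ex + 2.22·ey = (4.3715,-4.2349)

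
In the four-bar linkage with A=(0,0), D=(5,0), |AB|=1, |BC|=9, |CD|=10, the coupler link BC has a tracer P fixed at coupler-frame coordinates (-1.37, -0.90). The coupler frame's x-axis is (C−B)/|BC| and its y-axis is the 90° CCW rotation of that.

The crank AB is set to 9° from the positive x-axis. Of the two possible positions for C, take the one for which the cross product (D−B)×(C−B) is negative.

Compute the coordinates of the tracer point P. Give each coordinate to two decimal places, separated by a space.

A=(0,0), D=(5.00,0)
B = A + 1.00·(cos9°, sin9°) = (0.9877, 0.1564)
|BD| = 4.0154
circle(B,9.00) ∩ circle(D,10.00): a=-0.3582, h=8.9929
  candidates: C₊=(0.9801,9.1564) cross=36.110; C₋=(0.2794,-8.8156) cross=-36.110
  mode - wants cross < 0 → take C=(0.2794,-8.8156) (cross=-36.110)
ex = (C−B)/|BC| = (-0.0787,-0.9969); ey = (0.9969,-0.0787)
P = B + -1.37·ex + -0.90·ey = (0.1983,1.5930)

0.20 1.59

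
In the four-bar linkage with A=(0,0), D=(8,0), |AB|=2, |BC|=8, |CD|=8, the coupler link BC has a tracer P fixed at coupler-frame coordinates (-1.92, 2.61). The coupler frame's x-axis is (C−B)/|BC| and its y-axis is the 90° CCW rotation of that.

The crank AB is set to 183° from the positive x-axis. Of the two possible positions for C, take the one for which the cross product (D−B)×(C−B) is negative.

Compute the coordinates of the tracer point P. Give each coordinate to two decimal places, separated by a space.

-1.19 3.03

A=(0,0), D=(8.00,0)
B = A + 2.00·(cos183°, sin183°) = (-1.9973, -0.1047)
|BD| = 9.9978
circle(B,8.00) ∩ circle(D,8.00): a=4.9989, h=6.2459
  candidates: C₊=(2.9360,6.1932) cross=62.445; C₋=(3.0668,-6.2979) cross=-62.445
  mode - wants cross < 0 → take C=(3.0668,-6.2979) (cross=-62.445)
ex = (C−B)/|BC| = (0.6330,-0.7741); ey = (0.7741,0.6330)
P = B + -1.92·ex + 2.61·ey = (-1.1921,3.0338)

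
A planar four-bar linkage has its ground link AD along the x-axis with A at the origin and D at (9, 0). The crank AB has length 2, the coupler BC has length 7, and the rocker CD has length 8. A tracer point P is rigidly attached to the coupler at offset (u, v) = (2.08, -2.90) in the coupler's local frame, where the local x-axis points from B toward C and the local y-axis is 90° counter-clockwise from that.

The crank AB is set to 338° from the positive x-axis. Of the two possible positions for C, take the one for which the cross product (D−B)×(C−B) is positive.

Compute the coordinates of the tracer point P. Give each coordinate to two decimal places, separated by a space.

5.20 0.49

A=(0,0), D=(9.00,0)
B = A + 2.00·(cos338°, sin338°) = (1.8544, -0.7492)
|BD| = 7.1848
circle(B,7.00) ∩ circle(D,8.00): a=2.5485, h=6.5196
  candidates: C₊=(3.7092,6.0006) cross=46.842; C₋=(5.0689,-6.9675) cross=-46.842
  mode + wants cross > 0 → take C=(3.7092,6.0006) (cross=46.842)
ex = (C−B)/|BC| = (0.2650,0.9643); ey = (-0.9643,0.2650)
P = B + 2.08·ex + -2.90·ey = (5.2018,0.4880)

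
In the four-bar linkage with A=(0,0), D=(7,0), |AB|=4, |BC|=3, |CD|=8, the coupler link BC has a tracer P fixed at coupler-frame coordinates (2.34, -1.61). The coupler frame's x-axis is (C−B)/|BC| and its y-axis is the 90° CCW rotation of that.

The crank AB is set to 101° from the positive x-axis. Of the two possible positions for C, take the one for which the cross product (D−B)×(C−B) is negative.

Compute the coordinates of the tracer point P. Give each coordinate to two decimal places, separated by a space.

A=(0,0), D=(7.00,0)
B = A + 4.00·(cos101°, sin101°) = (-0.7632, 3.9265)
|BD| = 8.6997
circle(B,3.00) ∩ circle(D,8.00): a=1.1888, h=2.7544
  candidates: C₊=(1.5408,5.8478) cross=23.962; C₋=(-0.9455,0.9321) cross=-23.962
  mode - wants cross < 0 → take C=(-0.9455,0.9321) (cross=-23.962)
ex = (C−B)/|BC| = (-0.0608,-0.9982); ey = (0.9982,-0.0608)
P = B + 2.34·ex + -1.61·ey = (-2.5124,1.6887)

-2.51 1.69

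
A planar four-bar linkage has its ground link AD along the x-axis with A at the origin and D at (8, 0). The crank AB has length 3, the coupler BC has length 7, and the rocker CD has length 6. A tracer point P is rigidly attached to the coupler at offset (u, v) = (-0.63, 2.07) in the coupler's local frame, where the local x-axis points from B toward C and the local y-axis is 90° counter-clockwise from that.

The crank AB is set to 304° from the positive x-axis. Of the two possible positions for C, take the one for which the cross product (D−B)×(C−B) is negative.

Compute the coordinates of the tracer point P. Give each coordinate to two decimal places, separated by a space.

2.17 -0.38

A=(0,0), D=(8.00,0)
B = A + 3.00·(cos304°, sin304°) = (1.6776, -2.4871)
|BD| = 6.7940
circle(B,7.00) ∩ circle(D,6.00): a=4.3537, h=5.4813
  candidates: C₊=(3.7225,4.2075) cross=37.240; C₋=(7.7357,-5.9942) cross=-37.240
  mode - wants cross < 0 → take C=(7.7357,-5.9942) (cross=-37.240)
ex = (C−B)/|BC| = (0.8654,-0.5010); ey = (0.5010,0.8654)
P = B + -0.63·ex + 2.07·ey = (2.1694,-0.3800)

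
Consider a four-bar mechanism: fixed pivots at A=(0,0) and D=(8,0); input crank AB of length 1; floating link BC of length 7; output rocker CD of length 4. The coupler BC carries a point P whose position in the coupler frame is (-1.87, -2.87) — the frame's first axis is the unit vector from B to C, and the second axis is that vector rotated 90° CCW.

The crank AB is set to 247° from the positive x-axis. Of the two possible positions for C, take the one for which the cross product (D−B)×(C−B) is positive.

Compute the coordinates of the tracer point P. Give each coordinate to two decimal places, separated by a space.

-0.31 -4.35

A=(0,0), D=(8.00,0)
B = A + 1.00·(cos247°, sin247°) = (-0.3907, -0.9205)
|BD| = 8.4411
circle(B,7.00) ∩ circle(D,4.00): a=6.1753, h=3.2964
  candidates: C₊=(5.3882,3.0296) cross=27.825; C₋=(6.1072,-3.5238) cross=-27.825
  mode + wants cross > 0 → take C=(5.3882,3.0296) (cross=27.825)
ex = (C−B)/|BC| = (0.8256,0.5643); ey = (-0.5643,0.8256)
P = B + -1.87·ex + -2.87·ey = (-0.3150,-4.3451)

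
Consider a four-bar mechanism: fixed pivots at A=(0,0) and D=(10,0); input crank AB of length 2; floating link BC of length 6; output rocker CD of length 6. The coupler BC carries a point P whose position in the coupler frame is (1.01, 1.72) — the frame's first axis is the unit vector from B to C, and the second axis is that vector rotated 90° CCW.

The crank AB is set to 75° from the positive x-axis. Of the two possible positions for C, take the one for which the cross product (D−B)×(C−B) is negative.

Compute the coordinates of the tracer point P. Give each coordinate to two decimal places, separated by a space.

A=(0,0), D=(10.00,0)
B = A + 2.00·(cos75°, sin75°) = (0.5176, 1.9319)
|BD| = 9.6772
circle(B,6.00) ∩ circle(D,6.00): a=4.8386, h=3.5480
  candidates: C₊=(5.9671,4.4425) cross=34.334; C₋=(4.5505,-2.5106) cross=-34.334
  mode - wants cross < 0 → take C=(4.5505,-2.5106) (cross=-34.334)
ex = (C−B)/|BC| = (0.6721,-0.7404); ey = (0.7404,0.6721)
P = B + 1.01·ex + 1.72·ey = (2.4700,2.3401)

2.47 2.34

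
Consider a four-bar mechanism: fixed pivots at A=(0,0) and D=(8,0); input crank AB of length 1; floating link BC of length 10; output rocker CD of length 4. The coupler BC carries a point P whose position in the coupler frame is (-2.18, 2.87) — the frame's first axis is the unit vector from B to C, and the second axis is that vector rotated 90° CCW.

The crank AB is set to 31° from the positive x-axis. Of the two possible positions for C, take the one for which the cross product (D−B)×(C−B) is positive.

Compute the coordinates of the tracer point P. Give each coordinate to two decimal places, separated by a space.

A=(0,0), D=(8.00,0)
B = A + 1.00·(cos31°, sin31°) = (0.8572, 0.5150)
|BD| = 7.1614
circle(B,10.00) ∩ circle(D,4.00): a=9.4455, h=3.2837
  candidates: C₊=(10.5144,3.1110) cross=23.516; C₋=(10.0420,-3.4395) cross=-23.516
  mode + wants cross > 0 → take C=(10.5144,3.1110) (cross=23.516)
ex = (C−B)/|BC| = (0.9657,0.2596); ey = (-0.2596,0.9657)
P = B + -2.18·ex + 2.87·ey = (-1.9931,2.7207)

-1.99 2.72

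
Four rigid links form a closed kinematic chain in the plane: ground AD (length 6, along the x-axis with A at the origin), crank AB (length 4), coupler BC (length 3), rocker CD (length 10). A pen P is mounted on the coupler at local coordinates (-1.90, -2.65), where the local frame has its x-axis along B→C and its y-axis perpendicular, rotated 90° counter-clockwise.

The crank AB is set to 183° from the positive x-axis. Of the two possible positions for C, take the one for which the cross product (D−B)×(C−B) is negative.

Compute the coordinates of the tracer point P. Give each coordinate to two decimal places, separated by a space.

A=(0,0), D=(6.00,0)
B = A + 4.00·(cos183°, sin183°) = (-3.9945, -0.2093)
|BD| = 9.9967
circle(B,3.00) ∩ circle(D,10.00): a=0.4469, h=2.9665
  candidates: C₊=(-3.6099,2.7659) cross=29.656; C₋=(-3.4856,-3.1659) cross=-29.656
  mode - wants cross < 0 → take C=(-3.4856,-3.1659) (cross=-29.656)
ex = (C−B)/|BC| = (0.1696,-0.9855); ey = (0.9855,0.1696)
P = B + -1.90·ex + -2.65·ey = (-6.9284,1.2136)

-6.93 1.21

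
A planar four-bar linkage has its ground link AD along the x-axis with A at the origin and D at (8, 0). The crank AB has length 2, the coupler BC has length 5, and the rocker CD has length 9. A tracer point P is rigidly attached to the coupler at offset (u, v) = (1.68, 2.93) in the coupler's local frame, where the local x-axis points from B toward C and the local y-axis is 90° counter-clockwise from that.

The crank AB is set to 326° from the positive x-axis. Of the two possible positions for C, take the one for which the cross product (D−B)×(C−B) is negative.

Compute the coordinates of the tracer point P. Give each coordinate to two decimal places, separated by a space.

A=(0,0), D=(8.00,0)
B = A + 2.00·(cos326°, sin326°) = (1.6581, -1.1184)
|BD| = 6.4398
circle(B,5.00) ∩ circle(D,9.00): a=-1.1281, h=4.8711
  candidates: C₊=(-0.2988,3.4828) cross=31.369; C₋=(1.3931,-6.1114) cross=-31.369
  mode - wants cross < 0 → take C=(1.3931,-6.1114) (cross=-31.369)
ex = (C−B)/|BC| = (-0.0530,-0.9986); ey = (0.9986,-0.0530)
P = B + 1.68·ex + 2.93·ey = (4.4949,-2.9513)

4.49 -2.95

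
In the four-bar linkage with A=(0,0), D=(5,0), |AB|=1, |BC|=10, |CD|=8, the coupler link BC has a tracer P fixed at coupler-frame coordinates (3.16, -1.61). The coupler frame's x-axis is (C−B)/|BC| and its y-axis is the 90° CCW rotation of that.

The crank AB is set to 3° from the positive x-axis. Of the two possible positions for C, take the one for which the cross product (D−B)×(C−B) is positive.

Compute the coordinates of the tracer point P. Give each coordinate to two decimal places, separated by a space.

A=(0,0), D=(5.00,0)
B = A + 1.00·(cos3°, sin3°) = (0.9986, 0.0523)
|BD| = 4.0017
circle(B,10.00) ∩ circle(D,8.00): a=6.4989, h=7.6003
  candidates: C₊=(7.5964,7.5669) cross=30.414; C₋=(7.3976,-7.6323) cross=-30.414
  mode + wants cross > 0 → take C=(7.5964,7.5669) (cross=30.414)
ex = (C−B)/|BC| = (0.6598,0.7515); ey = (-0.7515,0.6598)
P = B + 3.16·ex + -1.61·ey = (4.2934,1.3647)

4.29 1.36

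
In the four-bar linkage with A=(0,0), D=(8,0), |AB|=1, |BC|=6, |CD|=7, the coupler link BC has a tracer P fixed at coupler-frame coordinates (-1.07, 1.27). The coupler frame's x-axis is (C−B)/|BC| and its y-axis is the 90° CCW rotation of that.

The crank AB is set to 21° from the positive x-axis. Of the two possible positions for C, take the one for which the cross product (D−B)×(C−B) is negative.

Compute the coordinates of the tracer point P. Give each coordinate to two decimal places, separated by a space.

A=(0,0), D=(8.00,0)
B = A + 1.00·(cos21°, sin21°) = (0.9336, 0.3584)
|BD| = 7.0755
circle(B,6.00) ∩ circle(D,7.00): a=2.6191, h=5.3982
  candidates: C₊=(3.8227,5.6170) cross=38.195; C₋=(3.2759,-5.1655) cross=-38.195
  mode - wants cross < 0 → take C=(3.2759,-5.1655) (cross=-38.195)
ex = (C−B)/|BC| = (0.3904,-0.9207); ey = (0.9207,0.3904)
P = B + -1.07·ex + 1.27·ey = (1.6851,1.8393)

1.69 1.84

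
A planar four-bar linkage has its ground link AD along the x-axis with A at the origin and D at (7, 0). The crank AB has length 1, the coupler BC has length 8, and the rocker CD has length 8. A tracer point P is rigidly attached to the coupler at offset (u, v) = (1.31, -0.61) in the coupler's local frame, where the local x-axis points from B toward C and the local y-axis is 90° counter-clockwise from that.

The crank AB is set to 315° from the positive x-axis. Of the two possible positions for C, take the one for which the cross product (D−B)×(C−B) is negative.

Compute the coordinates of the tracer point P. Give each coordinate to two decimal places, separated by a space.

0.83 -2.15

A=(0,0), D=(7.00,0)
B = A + 1.00·(cos315°, sin315°) = (0.7071, -0.7071)
|BD| = 6.3325
circle(B,8.00) ∩ circle(D,8.00): a=3.1662, h=7.3468
  candidates: C₊=(3.0332,6.9473) cross=46.523; C₋=(4.6739,-7.6544) cross=-46.523
  mode - wants cross < 0 → take C=(4.6739,-7.6544) (cross=-46.523)
ex = (C−B)/|BC| = (0.4959,-0.8684); ey = (0.8684,0.4959)
P = B + 1.31·ex + -0.61·ey = (0.8269,-2.1472)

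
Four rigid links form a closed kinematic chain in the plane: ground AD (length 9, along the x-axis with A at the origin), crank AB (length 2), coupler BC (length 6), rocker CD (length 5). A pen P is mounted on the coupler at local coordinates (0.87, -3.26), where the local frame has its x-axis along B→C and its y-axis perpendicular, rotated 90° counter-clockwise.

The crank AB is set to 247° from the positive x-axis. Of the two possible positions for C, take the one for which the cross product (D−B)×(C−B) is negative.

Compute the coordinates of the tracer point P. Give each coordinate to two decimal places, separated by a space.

-0.62 -5.21

A=(0,0), D=(9.00,0)
B = A + 2.00·(cos247°, sin247°) = (-0.7815, -1.8410)
|BD| = 9.9532
circle(B,6.00) ∩ circle(D,5.00): a=5.5292, h=2.3298
  candidates: C₊=(4.2214,1.4713) cross=23.189; C₋=(5.0833,-3.1079) cross=-23.189
  mode - wants cross < 0 → take C=(5.0833,-3.1079) (cross=-23.189)
ex = (C−B)/|BC| = (0.9775,-0.2112); ey = (0.2112,0.9775)
P = B + 0.87·ex + -3.26·ey = (-0.6194,-5.2112)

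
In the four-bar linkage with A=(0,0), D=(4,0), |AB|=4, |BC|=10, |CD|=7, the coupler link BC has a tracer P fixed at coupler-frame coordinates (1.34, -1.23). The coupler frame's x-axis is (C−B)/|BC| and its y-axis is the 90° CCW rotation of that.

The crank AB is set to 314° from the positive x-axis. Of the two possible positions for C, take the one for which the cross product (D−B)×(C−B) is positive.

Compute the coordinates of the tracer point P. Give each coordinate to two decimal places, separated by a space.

A=(0,0), D=(4.00,0)
B = A + 4.00·(cos314°, sin314°) = (2.7786, -2.8774)
|BD| = 3.1258
circle(B,10.00) ∩ circle(D,7.00): a=9.7207, h=2.3469
  candidates: C₊=(4.4165,6.9876) cross=7.336; C₋=(8.7371,5.1536) cross=-7.336
  mode + wants cross > 0 → take C=(4.4165,6.9876) (cross=7.336)
ex = (C−B)/|BC| = (0.1638,0.9865); ey = (-0.9865,0.1638)
P = B + 1.34·ex + -1.23·ey = (4.2115,-1.7569)

4.21 -1.76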